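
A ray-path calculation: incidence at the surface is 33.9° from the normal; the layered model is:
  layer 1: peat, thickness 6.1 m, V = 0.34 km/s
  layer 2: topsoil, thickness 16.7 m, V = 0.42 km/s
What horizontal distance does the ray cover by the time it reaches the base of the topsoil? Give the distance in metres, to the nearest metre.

p = sin θ₁/V₁ = sin 33.9°/0.34 = 1.6404e+00 s/km is conserved through the stack.
Layer 1: θ = 33.90°; offset = 6.1·tan 33.90° = 4.099 m.
Layer 2: sin θ = p·0.42 = 0.6890 → θ = 43.55°; offset = 16.7·tan 43.55° = 15.875 m.
Σ offsets = 19.974 m.

20 m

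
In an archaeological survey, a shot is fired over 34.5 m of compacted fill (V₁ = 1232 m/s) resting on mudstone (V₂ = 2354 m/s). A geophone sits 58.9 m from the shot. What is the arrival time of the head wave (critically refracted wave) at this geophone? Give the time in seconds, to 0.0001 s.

t = x/V₂ + 2h·√(V₂²−V₁²)/(V₁V₂).
√(V₂²−V₁²) = √(2354²−1232²) = 2005.9 m/s; delay term = 2·34.5·2005.9/(1232·2354) = 0.04772 s.
t = 58.9/2354 + 0.04772 = 0.07274 s.

0.0727 s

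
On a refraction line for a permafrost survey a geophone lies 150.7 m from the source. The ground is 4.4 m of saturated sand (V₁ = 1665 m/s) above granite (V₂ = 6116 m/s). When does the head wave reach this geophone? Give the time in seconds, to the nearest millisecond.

0.030 s

t = x/V₂ + 2h·√(V₂²−V₁²)/(V₁V₂).
√(V₂²−V₁²) = √(6116²−1665²) = 5885.0 m/s; delay term = 2·4.4·5885.0/(1665·6116) = 0.00509 s.
t = 150.7/6116 + 0.00509 = 0.02973 s.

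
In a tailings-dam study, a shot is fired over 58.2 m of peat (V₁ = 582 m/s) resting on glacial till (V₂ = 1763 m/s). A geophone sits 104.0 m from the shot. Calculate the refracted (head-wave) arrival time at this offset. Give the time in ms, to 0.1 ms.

247.8 ms

t = x/V₂ + 2h·√(V₂²−V₁²)/(V₁V₂).
√(V₂²−V₁²) = √(1763²−582²) = 1664.2 m/s; delay term = 2·58.2·1664.2/(582·1763) = 0.18879 s.
t = 104.0/1763 + 0.18879 = 0.24778 s.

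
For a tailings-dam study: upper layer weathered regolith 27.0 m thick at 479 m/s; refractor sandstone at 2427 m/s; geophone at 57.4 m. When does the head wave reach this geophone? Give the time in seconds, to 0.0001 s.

θ_c = arcsin(V₁/V₂) = arcsin(479/2427) = 11.38°, cos θ_c = 0.9803.
Intercept time tᵢ = 2h cos θ_c / V₁ = 2·27.0·0.9803/479 = 0.11052 s.
t = x/V₂ + tᵢ = 57.4/2427 + 0.11052 = 0.13417 s.

0.1342 s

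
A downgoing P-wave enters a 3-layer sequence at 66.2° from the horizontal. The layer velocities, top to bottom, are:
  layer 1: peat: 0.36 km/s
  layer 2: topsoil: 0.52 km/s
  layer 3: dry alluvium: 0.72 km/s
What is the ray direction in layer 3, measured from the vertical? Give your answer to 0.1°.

53.8°

From the normal: θ₁ = 90° − 66.2° = 23.8°.
Snell's law across each interface conserves sin θ / V, so sin θ_3 = V_3·sin θ₁/V₁.
sin θ_3 = 0.72 × sin 23.8° / 0.36 = 0.8071.
θ_3 = arcsin 0.8071 = 53.81°.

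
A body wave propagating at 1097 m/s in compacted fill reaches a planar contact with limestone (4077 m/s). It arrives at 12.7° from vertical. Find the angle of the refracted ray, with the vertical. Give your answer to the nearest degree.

Snell's law: sin θ₂ = (V₂/V₁)·sin θ₁ = (4077/1097)·sin 12.7° = 0.8171.
θ₂ = sin⁻¹(0.8171) = 54.79° (from vertical).

55°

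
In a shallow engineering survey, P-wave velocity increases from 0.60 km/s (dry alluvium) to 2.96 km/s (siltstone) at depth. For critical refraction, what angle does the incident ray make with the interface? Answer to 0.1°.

78.3°

At critical incidence the refracted ray runs along the interface (θ₂ = 90°), so sin θ_c = V₁/V₂.
θ_c = arcsin(0.60/2.96) = arcsin 0.2027 = 11.70°.
Measured from the interface: 90° − 11.70° = 78.30°.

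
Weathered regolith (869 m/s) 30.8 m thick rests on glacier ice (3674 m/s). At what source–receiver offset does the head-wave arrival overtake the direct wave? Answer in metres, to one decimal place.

x_cross = 2h·√((V₂+V₁)/(V₂−V₁)).
(V₂+V₁)/(V₂−V₁) = (3674+869)/(3674−869) = 1.6196; √ = 1.2726.
x_cross = 2·30.8·1.2726 = 78.39 m.

78.4 m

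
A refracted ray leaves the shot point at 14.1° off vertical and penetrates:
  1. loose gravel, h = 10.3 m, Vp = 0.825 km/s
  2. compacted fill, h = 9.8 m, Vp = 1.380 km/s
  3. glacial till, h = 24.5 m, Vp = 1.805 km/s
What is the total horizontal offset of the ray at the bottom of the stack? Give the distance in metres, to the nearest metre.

22 m

p = sin θ₁/V₁ = sin 14.1°/0.825 = 2.9529e-01 s/km is conserved through the stack.
Layer 1: θ = 14.10°; offset = 10.3·tan 14.10° = 2.587 m.
Layer 2: sin θ = p·1.380 = 0.4075 → θ = 24.05°; offset = 9.8·tan 24.05° = 4.373 m.
Layer 3: sin θ = p·1.805 = 0.5330 → θ = 32.21°; offset = 24.5·tan 32.21° = 15.433 m.
Σ offsets = 22.394 m.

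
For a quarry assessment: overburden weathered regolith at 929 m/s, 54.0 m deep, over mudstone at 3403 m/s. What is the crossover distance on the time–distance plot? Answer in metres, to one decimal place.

142.9 m

θ_c = arcsin(929/3403) = 15.84°, so cos θ_c = 0.9620 and tᵢ = 2h cos θ_c/V₁ = 0.1118 s.
At crossover x/V₁ = x/V₂ + tᵢ ⇒ x = tᵢ/(1/V₁ − 1/V₂) = 0.11184/(1.0764e-03 − 2.9386e-04) = 142.91 m.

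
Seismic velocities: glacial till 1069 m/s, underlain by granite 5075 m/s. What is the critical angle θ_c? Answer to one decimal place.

12.2°

Critical incidence: sin θ_c = V₁/V₂ = 1069/5075 = 0.2106.
θ_c = arcsin 0.2106 = 12.16°.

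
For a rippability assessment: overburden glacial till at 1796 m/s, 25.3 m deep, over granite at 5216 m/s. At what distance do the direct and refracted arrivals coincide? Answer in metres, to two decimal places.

72.45 m

θ_c = arcsin(1796/5216) = 20.14°, so cos θ_c = 0.9389 and tᵢ = 2h cos θ_c/V₁ = 0.0265 s.
At crossover x/V₁ = x/V₂ + tᵢ ⇒ x = tᵢ/(1/V₁ − 1/V₂) = 0.02645/(5.5679e-04 − 1.9172e-04) = 72.45 m.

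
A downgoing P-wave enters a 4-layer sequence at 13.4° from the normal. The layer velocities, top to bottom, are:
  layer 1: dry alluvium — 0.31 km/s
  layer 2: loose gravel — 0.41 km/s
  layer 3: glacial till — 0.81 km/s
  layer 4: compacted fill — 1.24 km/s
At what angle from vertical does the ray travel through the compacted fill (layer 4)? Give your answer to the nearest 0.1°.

Snell's law across each interface conserves sin θ / V, so sin θ_4 = V_4·sin θ₁/V₁.
sin θ_4 = 1.24 × sin 13.4° / 0.31 = 0.9270.
θ_4 = arcsin 0.9270 = 67.97°.

68.0°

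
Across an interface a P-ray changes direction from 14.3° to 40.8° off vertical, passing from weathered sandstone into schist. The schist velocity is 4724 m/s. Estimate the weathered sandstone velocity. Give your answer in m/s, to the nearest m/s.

1786 m/s

sin 14.3° = 0.2470; sin 40.8° = 0.6534.
V₁ = V₂·(sin θ₁/sin θ₂) = 4724·(0.2470/0.6534) = 1785.72 m/s.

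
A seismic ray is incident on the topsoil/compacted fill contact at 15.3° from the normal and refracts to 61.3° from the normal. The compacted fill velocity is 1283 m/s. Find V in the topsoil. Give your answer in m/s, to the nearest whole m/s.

sin 15.3° = 0.2639; sin 61.3° = 0.8771.
V₁ = V₂·(sin θ₁/sin θ₂) = 1283·(0.2639/0.8771) = 385.97 m/s.

386 m/s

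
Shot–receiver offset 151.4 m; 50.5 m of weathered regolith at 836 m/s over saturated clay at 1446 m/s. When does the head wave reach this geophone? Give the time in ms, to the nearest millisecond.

t = x/V₂ + 2h·√(V₂²−V₁²)/(V₁V₂).
√(V₂²−V₁²) = √(1446²−836²) = 1179.8 m/s; delay term = 2·50.5·1179.8/(836·1446) = 0.09858 s.
t = 151.4/1446 + 0.09858 = 0.20328 s.

203 ms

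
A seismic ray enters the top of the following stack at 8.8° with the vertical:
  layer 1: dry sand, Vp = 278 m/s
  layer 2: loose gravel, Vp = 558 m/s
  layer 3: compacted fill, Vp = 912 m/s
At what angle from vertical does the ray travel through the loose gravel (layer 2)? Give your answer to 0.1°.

17.9°

Ray parameter p = sin 8.8° / 278 = 5.5031e-04 s/m.
sin θ_2 = p·V_2 = 5.5031e-04 × 558 = 0.3071.
θ_2 = 17.88° from the vertical.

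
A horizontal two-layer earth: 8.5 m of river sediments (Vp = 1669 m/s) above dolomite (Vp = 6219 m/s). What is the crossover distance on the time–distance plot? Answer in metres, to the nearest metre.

22 m

θ_c = arcsin(1669/6219) = 15.57°, so cos θ_c = 0.9633 and tᵢ = 2h cos θ_c/V₁ = 0.0098 s.
At crossover x/V₁ = x/V₂ + tᵢ ⇒ x = tᵢ/(1/V₁ − 1/V₂) = 0.00981/(5.9916e-04 − 1.6080e-04) = 22.38 m.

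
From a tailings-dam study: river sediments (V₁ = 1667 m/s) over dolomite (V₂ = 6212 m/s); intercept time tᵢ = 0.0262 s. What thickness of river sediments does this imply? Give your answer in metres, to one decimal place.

22.7 m

θ_c = arcsin(1667/6212) = 15.57°; cos θ_c = 0.9633.
tᵢ = 2h cos θ_c/V₁ ⇒ h = tᵢ·V₁/(2 cos θ_c) = 0.0262·1667/(2·0.9633) = 22.67 m.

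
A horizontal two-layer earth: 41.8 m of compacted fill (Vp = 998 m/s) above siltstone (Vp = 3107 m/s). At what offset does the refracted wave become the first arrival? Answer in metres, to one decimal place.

x_cross = 2h·√((V₂+V₁)/(V₂−V₁)).
(V₂+V₁)/(V₂−V₁) = (3107+998)/(3107−998) = 1.9464; √ = 1.3951.
x_cross = 2·41.8·1.3951 = 116.63 m.

116.6 m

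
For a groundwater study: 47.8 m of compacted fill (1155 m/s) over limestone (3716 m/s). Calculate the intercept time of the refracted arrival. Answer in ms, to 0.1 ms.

tᵢ = 2h·√(V₂²−V₁²)/(V₁V₂).
√(V₂²−V₁²) = √(3716²−1155²) = 3531.9 m/s.
tᵢ = 2·47.8·3531.9/(1155·3716) = 0.07867 s.

78.7 ms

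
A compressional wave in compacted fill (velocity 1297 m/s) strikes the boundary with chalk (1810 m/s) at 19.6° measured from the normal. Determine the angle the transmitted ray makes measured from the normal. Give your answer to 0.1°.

Snell's law: sin θ₂ = (V₂/V₁)·sin θ₁ = (1810/1297)·sin 19.6° = 0.4681.
θ₂ = sin⁻¹(0.4681) = 27.91° (from vertical).

27.9°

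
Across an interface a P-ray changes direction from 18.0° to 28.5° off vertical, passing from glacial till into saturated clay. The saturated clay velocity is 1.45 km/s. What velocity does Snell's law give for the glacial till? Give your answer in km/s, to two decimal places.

sin 18.0° = 0.3090; sin 28.5° = 0.4772.
V₁ = V₂·(sin θ₁/sin θ₂) = 1.45·(0.3090/0.4772) = 0.94 km/s.

0.94 km/s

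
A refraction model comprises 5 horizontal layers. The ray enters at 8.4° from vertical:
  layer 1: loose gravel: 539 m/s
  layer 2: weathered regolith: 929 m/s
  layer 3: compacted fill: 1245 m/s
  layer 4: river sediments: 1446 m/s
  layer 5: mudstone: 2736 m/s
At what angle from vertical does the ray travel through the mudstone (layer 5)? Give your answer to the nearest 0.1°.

Snell's law across each interface conserves sin θ / V, so sin θ_5 = V_5·sin θ₁/V₁.
sin θ_5 = 2736 × sin 8.4° / 539 = 0.7415.
θ_5 = 47.86° from the vertical.

47.9°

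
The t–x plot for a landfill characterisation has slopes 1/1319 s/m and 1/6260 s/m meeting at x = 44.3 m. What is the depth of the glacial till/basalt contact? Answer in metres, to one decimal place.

h = (x_cross/2)·√((V₂−V₁)/(V₂+V₁)).
(V₂−V₁)/(V₂+V₁) = (6260−1319)/(6260+1319) = 0.6519; √ = 0.8074.
h = (44.3/2)·0.8074 = 17.88 m.

17.9 m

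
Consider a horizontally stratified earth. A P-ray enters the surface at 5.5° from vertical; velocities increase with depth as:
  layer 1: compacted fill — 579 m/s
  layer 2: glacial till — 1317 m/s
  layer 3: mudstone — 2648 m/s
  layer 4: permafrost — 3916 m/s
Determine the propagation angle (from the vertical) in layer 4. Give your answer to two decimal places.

40.41°

Ray parameter p = sin 5.5° / 579 = 1.6554e-04 s/m.
sin θ_4 = p·V_4 = 1.6554e-04 × 3916 = 0.6482.
θ_4 = arcsin 0.6482 = 40.41°.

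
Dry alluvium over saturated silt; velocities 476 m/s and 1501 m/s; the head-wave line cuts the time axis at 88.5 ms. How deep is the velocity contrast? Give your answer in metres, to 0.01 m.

22.21 m

θ_c = arcsin(476/1501) = 18.49°; cos θ_c = 0.9484.
tᵢ = 2h cos θ_c/V₁ ⇒ h = tᵢ·V₁/(2 cos θ_c) = 0.0885·476/(2·0.9484) = 22.21 m.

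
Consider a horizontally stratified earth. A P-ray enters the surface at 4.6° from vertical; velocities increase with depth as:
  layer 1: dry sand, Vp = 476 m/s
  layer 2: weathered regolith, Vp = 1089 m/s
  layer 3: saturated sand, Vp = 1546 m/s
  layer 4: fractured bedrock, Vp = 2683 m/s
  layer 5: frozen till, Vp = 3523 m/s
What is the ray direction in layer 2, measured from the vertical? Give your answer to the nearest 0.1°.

10.6°

Ray parameter p = sin 4.6° / 476 = 1.6849e-04 s/m.
sin θ_2 = p·V_2 = 1.6849e-04 × 1089 = 0.1835.
θ_2 = 10.57° from the vertical.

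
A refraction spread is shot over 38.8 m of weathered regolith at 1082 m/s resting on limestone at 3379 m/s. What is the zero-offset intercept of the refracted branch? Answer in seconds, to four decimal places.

0.0679 s

θ_c = arcsin(V₁/V₂) = arcsin(1082/3379) = 18.68°; cos θ_c = 0.9473.
tᵢ = 2h·cos θ_c / V₁ = 2·38.8·0.9473 / 1082 = 0.06794 s.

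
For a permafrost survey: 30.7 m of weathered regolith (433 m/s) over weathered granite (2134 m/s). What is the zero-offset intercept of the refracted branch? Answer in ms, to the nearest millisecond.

139 ms

θ_c = arcsin(V₁/V₂) = arcsin(433/2134) = 11.71°; cos θ_c = 0.9792.
tᵢ = 2h·cos θ_c / V₁ = 2·30.7·0.9792 / 433 = 0.13885 s.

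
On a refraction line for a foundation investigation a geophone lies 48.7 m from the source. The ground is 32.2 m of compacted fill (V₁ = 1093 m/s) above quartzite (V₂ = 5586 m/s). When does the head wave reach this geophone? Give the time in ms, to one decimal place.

θ_c = arcsin(V₁/V₂) = arcsin(1093/5586) = 11.28°, cos θ_c = 0.9807.
Intercept time tᵢ = 2h cos θ_c / V₁ = 2·32.2·0.9807/1093 = 0.05778 s.
t = x/V₂ + tᵢ = 48.7/5586 + 0.05778 = 0.06650 s.

66.5 ms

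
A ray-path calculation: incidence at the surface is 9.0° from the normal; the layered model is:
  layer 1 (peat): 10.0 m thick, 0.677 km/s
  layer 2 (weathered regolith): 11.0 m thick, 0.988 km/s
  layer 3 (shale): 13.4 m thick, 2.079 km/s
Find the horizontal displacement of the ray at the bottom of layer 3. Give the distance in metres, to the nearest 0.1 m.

Apply Snell's law at each interface; in layer i the horizontal offset is hᵢ·tan θᵢ.
Layer 1: θ = 9.00°; offset = 10.0·tan 9.00° = 1.584 m.
Layer 2: sin θ = 0.988·sin 9.0°/0.677 = 0.2283, θ = 13.20°; offset = 11.0·tan 13.20° = 2.579 m.
Layer 3: sin θ = 2.079·sin 9.0°/0.677 = 0.4804, θ = 28.71°; offset = 13.4·tan 28.71° = 7.340 m.
Summing the layer offsets gives 11.503 m.

11.5 m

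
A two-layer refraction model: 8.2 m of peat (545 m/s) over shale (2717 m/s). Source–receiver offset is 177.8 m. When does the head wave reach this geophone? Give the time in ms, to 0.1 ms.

θ_c = arcsin(V₁/V₂) = arcsin(545/2717) = 11.57°, cos θ_c = 0.9797.
Intercept time tᵢ = 2h cos θ_c / V₁ = 2·8.2·0.9797/545 = 0.02948 s.
t = x/V₂ + tᵢ = 177.8/2717 + 0.02948 = 0.09492 s.

94.9 ms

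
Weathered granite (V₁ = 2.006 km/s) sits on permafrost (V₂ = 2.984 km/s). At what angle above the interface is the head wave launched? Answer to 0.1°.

At critical incidence the refracted ray runs along the interface (θ₂ = 90°), so sin θ_c = V₁/V₂.
θ_c = arcsin(2.006/2.984) = arcsin 0.6723 = 42.24°.
Measured from the interface: 90° − 42.24° = 47.76°.

47.8°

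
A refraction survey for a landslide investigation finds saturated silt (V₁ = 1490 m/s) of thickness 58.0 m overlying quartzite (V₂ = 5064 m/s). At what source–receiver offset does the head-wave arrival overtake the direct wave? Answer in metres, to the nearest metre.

x_cross = 2h·√((V₂+V₁)/(V₂−V₁)).
(V₂+V₁)/(V₂−V₁) = (5064+1490)/(5064−1490) = 1.8338; √ = 1.3542.
x_cross = 2·58.0·1.3542 = 157.08 m.

157 m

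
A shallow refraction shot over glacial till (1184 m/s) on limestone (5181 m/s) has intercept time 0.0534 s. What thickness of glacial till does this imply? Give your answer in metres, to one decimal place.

h = tᵢ·V₁·V₂ / (2·√(V₂²−V₁²)).
√(V₂²−V₁²) = √(5181² − 1184²) = 5043.9 m/s.
h = 0.0534 s × 1184 × 5181 / (2 × 5043.9) = 32.47 m.

32.5 m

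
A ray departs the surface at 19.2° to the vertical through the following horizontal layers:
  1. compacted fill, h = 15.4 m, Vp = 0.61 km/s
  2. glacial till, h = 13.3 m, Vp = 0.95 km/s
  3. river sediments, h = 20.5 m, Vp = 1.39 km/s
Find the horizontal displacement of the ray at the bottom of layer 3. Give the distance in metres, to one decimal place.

36.5 m

p = sin θ₁/V₁ = sin 19.2°/0.61 = 5.3913e-01 s/km is conserved through the stack.
Layer 1: θ = 19.20°; offset = 15.4·tan 19.20° = 5.363 m.
Layer 2: sin θ = p·0.95 = 0.5122 → θ = 30.81°; offset = 13.3·tan 30.81° = 7.931 m.
Layer 3: sin θ = p·1.39 = 0.7494 → θ = 48.54°; offset = 20.5·tan 48.54° = 23.201 m.
Σ offsets = 36.495 m.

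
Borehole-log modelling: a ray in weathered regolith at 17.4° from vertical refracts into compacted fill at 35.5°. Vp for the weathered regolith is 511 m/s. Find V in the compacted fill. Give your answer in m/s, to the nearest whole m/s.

992 m/s

sin 17.4° = 0.2990; sin 35.5° = 0.5807.
V₂ = V₁·(sin θ₂/sin θ₁) = 511·(0.5807/0.2990) = 992.30 m/s.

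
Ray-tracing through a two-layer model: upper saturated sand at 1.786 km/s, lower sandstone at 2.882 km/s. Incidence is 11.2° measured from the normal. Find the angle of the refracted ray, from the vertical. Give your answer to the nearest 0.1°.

sin θ₁/V₁ = sin θ₂/V₂ ⇒ sin θ₂ = 2.882·sin 11.2°/1.786 = 2.882·0.1942/1.786 = 0.3134.
θ₂ = sin⁻¹(0.3134) = 18.27° (from vertical).

18.3°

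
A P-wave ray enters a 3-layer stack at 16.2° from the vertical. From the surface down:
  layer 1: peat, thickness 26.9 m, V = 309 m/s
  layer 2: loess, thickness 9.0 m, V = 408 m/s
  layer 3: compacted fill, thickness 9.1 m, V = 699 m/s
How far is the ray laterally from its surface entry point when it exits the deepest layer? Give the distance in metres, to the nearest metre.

Ray parameter p = sin 16.2° / 309 m/s = 9.0288e-04 s/m.
Layer 1: θ = 16.20°; offset = 26.9·tan 16.20° = 7.815 m.
Layer 2: sin θ = p·408 = 0.3684 → θ = 21.62°; offset = 9.0·tan 21.62° = 3.566 m.
Layer 3: sin θ = p·699 = 0.6311 → θ = 39.13°; offset = 9.1·tan 39.13° = 7.404 m.
Summing the layer offsets gives 18.785 m.

19 m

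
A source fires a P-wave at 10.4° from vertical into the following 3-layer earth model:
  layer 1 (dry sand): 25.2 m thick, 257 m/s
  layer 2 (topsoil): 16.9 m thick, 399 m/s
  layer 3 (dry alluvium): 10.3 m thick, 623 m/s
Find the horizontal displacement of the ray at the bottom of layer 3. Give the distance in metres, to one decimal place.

14.6 m

p = sin θ₁/V₁ = sin 10.4°/257 = 7.0241e-04 s/m is conserved through the stack.
Layer 1: θ = 10.40°; offset = 25.2·tan 10.40° = 4.625 m.
Layer 2: sin θ = p·399 = 0.2803 → θ = 16.28°; offset = 16.9·tan 16.28° = 4.934 m.
Layer 3: sin θ = p·623 = 0.4376 → θ = 25.95°; offset = 10.3·tan 25.95° = 5.013 m.
Summing the layer offsets gives 14.572 m.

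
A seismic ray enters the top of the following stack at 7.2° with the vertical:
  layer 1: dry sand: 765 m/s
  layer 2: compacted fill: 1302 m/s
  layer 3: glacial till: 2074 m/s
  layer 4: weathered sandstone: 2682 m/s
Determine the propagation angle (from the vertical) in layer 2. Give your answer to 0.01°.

Ray parameter p = sin 7.2° / 765 = 1.6383e-04 s/m.
sin θ_2 = p·V_2 = 1.6383e-04 × 1302 = 0.2133.
θ_2 = arcsin 0.2133 = 12.32°.

12.32°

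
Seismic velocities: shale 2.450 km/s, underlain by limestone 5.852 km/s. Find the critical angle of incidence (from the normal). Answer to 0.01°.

Critical incidence: sin θ_c = V₁/V₂ = 2.450/5.852 = 0.4187.
θ_c = arcsin 0.4187 = 24.75°.

24.75°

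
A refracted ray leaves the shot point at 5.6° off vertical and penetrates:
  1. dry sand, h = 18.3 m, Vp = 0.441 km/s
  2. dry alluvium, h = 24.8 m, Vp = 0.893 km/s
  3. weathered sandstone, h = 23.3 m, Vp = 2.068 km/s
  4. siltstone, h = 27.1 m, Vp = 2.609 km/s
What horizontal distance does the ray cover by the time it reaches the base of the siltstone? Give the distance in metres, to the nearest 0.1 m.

37.9 m

Apply Snell's law at each interface; in layer i the horizontal offset is hᵢ·tan θᵢ.
Layer 1: θ = 5.60°; offset = 18.3·tan 5.60° = 1.794 m.
Layer 2: sin θ = 0.893·sin 5.6°/0.441 = 0.1976, θ = 11.40°; offset = 24.8·tan 11.40° = 4.999 m.
Layer 3: sin θ = 2.068·sin 5.6°/0.441 = 0.4576, θ = 27.23°; offset = 23.3·tan 27.23° = 11.991 m.
Layer 4: sin θ = 2.609·sin 5.6°/0.441 = 0.5773, θ = 35.26°; offset = 27.1·tan 35.26° = 19.161 m.
Summing the layer offsets gives 37.945 m.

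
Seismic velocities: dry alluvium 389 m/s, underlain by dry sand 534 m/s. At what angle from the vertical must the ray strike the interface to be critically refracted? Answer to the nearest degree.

Critical incidence: sin θ_c = V₁/V₂ = 389/534 = 0.7285.
θ_c = arcsin 0.7285 = 46.76°.

47°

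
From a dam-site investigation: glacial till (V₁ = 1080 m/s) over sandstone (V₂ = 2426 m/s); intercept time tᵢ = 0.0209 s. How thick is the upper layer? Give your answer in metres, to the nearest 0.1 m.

θ_c = arcsin(1080/2426) = 26.43°; cos θ_c = 0.8954.
tᵢ = 2h cos θ_c/V₁ ⇒ h = tᵢ·V₁/(2 cos θ_c) = 0.0209·1080/(2·0.8954) = 12.60 m.

12.6 m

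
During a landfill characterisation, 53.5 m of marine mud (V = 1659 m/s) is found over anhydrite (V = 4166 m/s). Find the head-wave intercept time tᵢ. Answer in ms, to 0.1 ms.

59.2 ms

tᵢ = 2h·√(V₂²−V₁²)/(V₁V₂).
√(V₂²−V₁²) = √(4166²−1659²) = 3821.4 m/s.
tᵢ = 2·53.5·3821.4/(1659·4166) = 0.05916 s.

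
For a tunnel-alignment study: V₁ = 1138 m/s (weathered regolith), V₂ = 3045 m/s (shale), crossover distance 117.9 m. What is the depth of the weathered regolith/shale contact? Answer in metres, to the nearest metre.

x_cross = 2h·√((V₂+V₁)/(V₂−V₁)) → h = x_cross / (2·√((V₂+V₁)/(V₂−V₁))).
√((V₂+V₁)/(V₂−V₁)) = √((3045+1138)/(3045−1138)) = 1.4810.
h = 117.9 / (2·1.4810) = 39.80 m.

40 m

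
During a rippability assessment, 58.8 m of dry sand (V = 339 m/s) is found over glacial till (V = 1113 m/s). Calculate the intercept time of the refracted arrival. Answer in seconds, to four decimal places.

tᵢ = 2h·√(V₂²−V₁²)/(V₁V₂).
√(V₂²−V₁²) = √(1113²−339²) = 1060.1 m/s.
tᵢ = 2·58.8·1060.1/(339·1113) = 0.33042 s.

0.3304 s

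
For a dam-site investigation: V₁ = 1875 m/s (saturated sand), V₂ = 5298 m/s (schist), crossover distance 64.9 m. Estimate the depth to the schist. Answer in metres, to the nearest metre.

x_cross = 2h·√((V₂+V₁)/(V₂−V₁)) → h = x_cross / (2·√((V₂+V₁)/(V₂−V₁))).
√((V₂+V₁)/(V₂−V₁)) = √((5298+1875)/(5298−1875)) = 1.4476.
h = 64.9 / (2·1.4476) = 22.42 m.

22 m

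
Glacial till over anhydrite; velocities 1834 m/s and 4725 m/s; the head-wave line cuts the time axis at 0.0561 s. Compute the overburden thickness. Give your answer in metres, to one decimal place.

h = tᵢ·V₁·V₂ / (2·√(V₂²−V₁²)).
√(V₂²−V₁²) = √(4725² − 1834²) = 4354.5 m/s.
h = 0.0561 s × 1834 × 4725 / (2 × 4354.5) = 55.82 m.

55.8 m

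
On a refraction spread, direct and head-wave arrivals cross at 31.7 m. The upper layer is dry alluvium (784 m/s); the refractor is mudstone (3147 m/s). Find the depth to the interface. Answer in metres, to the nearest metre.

x_cross = 2h·√((V₂+V₁)/(V₂−V₁)) → h = x_cross / (2·√((V₂+V₁)/(V₂−V₁))).
√((V₂+V₁)/(V₂−V₁)) = √((3147+784)/(3147−784)) = 1.2898.
h = 31.7 / (2·1.2898) = 12.29 m.

12 m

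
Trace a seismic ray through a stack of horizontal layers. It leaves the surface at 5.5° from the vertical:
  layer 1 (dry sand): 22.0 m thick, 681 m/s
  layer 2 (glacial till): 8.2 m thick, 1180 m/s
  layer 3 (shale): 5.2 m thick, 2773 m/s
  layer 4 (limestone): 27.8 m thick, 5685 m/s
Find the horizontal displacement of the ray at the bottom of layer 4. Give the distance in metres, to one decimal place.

42.8 m

Apply Snell's law at each interface; in layer i the horizontal offset is hᵢ·tan θᵢ.
Layer 1: θ = 5.50°; offset = 22.0·tan 5.50° = 2.118 m.
Layer 2: sin θ = 1180·sin 5.5°/681 = 0.1661, θ = 9.56°; offset = 8.2·tan 9.56° = 1.381 m.
Layer 3: sin θ = 2773·sin 5.5°/681 = 0.3903, θ = 22.97°; offset = 5.2·tan 22.97° = 2.204 m.
Layer 4: sin θ = 5685·sin 5.5°/681 = 0.8001, θ = 53.14°; offset = 27.8·tan 53.14° = 37.082 m.
Total horizontal offset = 42.786 m.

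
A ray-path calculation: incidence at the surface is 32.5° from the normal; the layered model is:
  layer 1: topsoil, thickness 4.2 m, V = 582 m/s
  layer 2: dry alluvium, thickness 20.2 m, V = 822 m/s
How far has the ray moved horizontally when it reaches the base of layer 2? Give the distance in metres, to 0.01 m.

Ray parameter p = sin 32.5° / 582 m/s = 9.2320e-04 s/m.
Layer 1: θ = 32.50°; offset = 4.2·tan 32.50° = 2.6757 m.
Layer 2: sin θ = p·822 = 0.7589 → θ = 49.36°; offset = 20.2·tan 49.36° = 23.5381 m.
Summing the layer offsets gives 26.2138 m.

26.21 m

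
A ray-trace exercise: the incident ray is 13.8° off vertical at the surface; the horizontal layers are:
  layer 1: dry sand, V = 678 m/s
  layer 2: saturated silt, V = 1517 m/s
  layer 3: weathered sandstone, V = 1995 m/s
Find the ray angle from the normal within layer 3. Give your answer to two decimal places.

Ray parameter p = sin 13.8° / 678 = 3.5182e-04 s/m.
sin θ_3 = p·V_3 = 3.5182e-04 × 1995 = 0.7019.
θ_3 = 44.58° from the vertical.

44.58°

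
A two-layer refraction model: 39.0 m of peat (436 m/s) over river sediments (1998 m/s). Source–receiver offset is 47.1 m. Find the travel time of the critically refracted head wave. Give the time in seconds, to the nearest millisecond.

0.198 s

t = x/V₂ + 2h·√(V₂²−V₁²)/(V₁V₂).
√(V₂²−V₁²) = √(1998²−436²) = 1949.8 m/s; delay term = 2·39.0·1949.8/(436·1998) = 0.17459 s.
t = 47.1/1998 + 0.17459 = 0.19816 s.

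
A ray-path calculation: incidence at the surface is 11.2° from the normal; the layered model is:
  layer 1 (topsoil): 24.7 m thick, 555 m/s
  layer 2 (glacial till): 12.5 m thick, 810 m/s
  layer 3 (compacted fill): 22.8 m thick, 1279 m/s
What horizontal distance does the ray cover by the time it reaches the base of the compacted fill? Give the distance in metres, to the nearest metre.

20 m

p = sin θ₁/V₁ = sin 11.2°/555 = 3.4997e-04 s/m is conserved through the stack.
Layer 1: θ = 11.20°; offset = 24.7·tan 11.20° = 4.891 m.
Layer 2: sin θ = p·810 = 0.2835 → θ = 16.47°; offset = 12.5·tan 16.47° = 3.695 m.
Layer 3: sin θ = p·1279 = 0.4476 → θ = 26.59°; offset = 22.8·tan 26.59° = 11.413 m.
Total horizontal offset = 19.999 m.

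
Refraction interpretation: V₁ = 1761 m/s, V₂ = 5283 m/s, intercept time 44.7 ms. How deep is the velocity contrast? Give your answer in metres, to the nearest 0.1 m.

41.7 m

θ_c = arcsin(1761/5283) = 19.47°; cos θ_c = 0.9428.
tᵢ = 2h cos θ_c/V₁ ⇒ h = tᵢ·V₁/(2 cos θ_c) = 0.0447·1761/(2·0.9428) = 41.75 m.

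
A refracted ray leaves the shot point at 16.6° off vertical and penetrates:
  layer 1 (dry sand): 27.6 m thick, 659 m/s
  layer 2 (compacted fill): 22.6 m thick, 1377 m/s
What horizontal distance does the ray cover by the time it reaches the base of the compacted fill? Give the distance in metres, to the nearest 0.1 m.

p = sin θ₁/V₁ = sin 16.6°/659 = 4.3352e-04 s/m is conserved through the stack.
Layer 1: θ = 16.60°; offset = 27.6·tan 16.60° = 8.228 m.
Layer 2: sin θ = p·1377 = 0.5970 → θ = 36.65°; offset = 22.6·tan 36.65° = 16.816 m.
Σ offsets = 25.044 m.

25.0 m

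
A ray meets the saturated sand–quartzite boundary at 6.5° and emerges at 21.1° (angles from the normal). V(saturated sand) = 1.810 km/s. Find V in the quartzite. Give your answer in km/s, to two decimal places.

5.76 km/s

sin 6.5° = 0.1132; sin 21.1° = 0.3600.
V₂ = V₁·(sin θ₂/sin θ₁) = 1.810·(0.3600/0.1132) = 5.76 km/s.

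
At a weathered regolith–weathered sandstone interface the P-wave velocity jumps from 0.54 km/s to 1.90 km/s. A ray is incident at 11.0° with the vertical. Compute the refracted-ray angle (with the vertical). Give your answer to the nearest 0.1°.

42.2°

Snell's law: sin θ₂ = (V₂/V₁)·sin θ₁ = (1.90/0.54)·sin 11.0° = 0.6714.
θ₂ = sin⁻¹(0.6714) = 42.17° (from vertical).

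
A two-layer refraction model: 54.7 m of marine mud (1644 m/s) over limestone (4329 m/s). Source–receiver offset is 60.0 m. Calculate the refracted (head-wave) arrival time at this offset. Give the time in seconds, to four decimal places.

θ_c = arcsin(V₁/V₂) = arcsin(1644/4329) = 22.32°, cos θ_c = 0.9251.
Intercept time tᵢ = 2h cos θ_c / V₁ = 2·54.7·0.9251/1644 = 0.06156 s.
t = x/V₂ + tᵢ = 60.0/4329 + 0.06156 = 0.07542 s.

0.0754 s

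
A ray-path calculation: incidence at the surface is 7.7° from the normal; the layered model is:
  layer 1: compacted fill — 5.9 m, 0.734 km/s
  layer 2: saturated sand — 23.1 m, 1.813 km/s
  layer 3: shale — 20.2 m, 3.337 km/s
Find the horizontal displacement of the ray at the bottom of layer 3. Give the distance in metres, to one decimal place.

24.4 m

Ray parameter p = sin 7.7° / 0.734 km/s = 1.8254e-01 s/km.
Layer 1: θ = 7.70°; offset = 5.9·tan 7.70° = 0.798 m.
Layer 2: sin θ = p·1.813 = 0.3309 → θ = 19.33°; offset = 23.1·tan 19.33° = 8.101 m.
Layer 3: sin θ = p·3.337 = 0.6091 → θ = 37.53°; offset = 20.2·tan 37.53° = 15.516 m.
Total horizontal offset = 24.415 m.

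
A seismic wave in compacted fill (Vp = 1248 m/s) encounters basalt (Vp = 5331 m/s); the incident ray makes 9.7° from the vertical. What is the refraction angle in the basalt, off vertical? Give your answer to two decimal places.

46.03°

Snell's law: sin θ₂ = (V₂/V₁)·sin θ₁ = (5331/1248)·sin 9.7° = 0.7197.
θ₂ = arcsin 0.7197 = 46.03° from the normal.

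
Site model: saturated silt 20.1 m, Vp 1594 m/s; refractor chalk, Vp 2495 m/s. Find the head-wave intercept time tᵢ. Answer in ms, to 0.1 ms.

19.4 ms

tᵢ = 2h·√(V₂²−V₁²)/(V₁V₂).
√(V₂²−V₁²) = √(2495²−1594²) = 1919.4 m/s.
tᵢ = 2·20.1·1919.4/(1594·2495) = 0.01940 s.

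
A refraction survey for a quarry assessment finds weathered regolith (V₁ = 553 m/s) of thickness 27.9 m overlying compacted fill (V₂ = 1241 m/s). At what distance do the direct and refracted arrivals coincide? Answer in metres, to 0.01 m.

x_cross = 2h·√((V₂+V₁)/(V₂−V₁)).
(V₂+V₁)/(V₂−V₁) = (1241+553)/(1241−553) = 2.6076; √ = 1.6148.
x_cross = 2·27.9·1.6148 = 90.11 m.

90.11 m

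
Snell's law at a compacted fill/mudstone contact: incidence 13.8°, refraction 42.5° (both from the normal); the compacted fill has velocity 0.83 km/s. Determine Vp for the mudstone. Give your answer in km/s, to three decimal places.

Snell's law: sin 13.8°/V₁ = sin 42.5°/V₂.
V₂ = V₁·sin 42.5°/sin 13.8° = 0.83 × 2.8323 = 2.351 km/s.

2.351 km/s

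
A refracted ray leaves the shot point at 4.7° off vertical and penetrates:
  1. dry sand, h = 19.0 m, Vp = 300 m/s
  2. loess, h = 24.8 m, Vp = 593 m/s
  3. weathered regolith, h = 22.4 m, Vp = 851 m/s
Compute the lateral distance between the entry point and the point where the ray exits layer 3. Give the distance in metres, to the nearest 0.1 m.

Apply Snell's law at each interface; in layer i the horizontal offset is hᵢ·tan θᵢ.
Layer 1: θ = 4.70°; offset = 19.0·tan 4.70° = 1.562 m.
Layer 2: sin θ = 593·sin 4.7°/300 = 0.1620, θ = 9.32°; offset = 24.8·tan 9.32° = 4.070 m.
Layer 3: sin θ = 851·sin 4.7°/300 = 0.2324, θ = 13.44°; offset = 22.4·tan 13.44° = 5.353 m.
Σ offsets = 10.986 m.

11.0 m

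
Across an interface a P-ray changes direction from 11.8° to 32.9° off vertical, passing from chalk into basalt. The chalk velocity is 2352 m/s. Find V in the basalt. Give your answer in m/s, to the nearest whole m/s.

6247 m/s

sin 11.8° = 0.2045; sin 32.9° = 0.5432.
V₂ = V₁·(sin θ₂/sin θ₁) = 2352·(0.5432/0.2045) = 6247.29 m/s.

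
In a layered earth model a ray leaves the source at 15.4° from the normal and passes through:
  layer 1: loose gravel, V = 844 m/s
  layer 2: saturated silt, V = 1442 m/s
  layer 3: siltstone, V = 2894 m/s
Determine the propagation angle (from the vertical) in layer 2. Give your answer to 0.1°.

Snell's law across each interface conserves sin θ / V, so sin θ_2 = V_2·sin θ₁/V₁.
sin θ_2 = 1442 × sin 15.4° / 844 = 0.4537.
θ_2 = arcsin 0.4537 = 26.98°.

27.0°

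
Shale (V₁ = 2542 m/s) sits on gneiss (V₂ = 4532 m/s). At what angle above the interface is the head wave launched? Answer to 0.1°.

Critical incidence: sin θ_c = V₁/V₂ = 2542/4532 = 0.5609.
θ_c = arcsin 0.5609 = 34.12°.
Measured from the interface: 90° − 34.12° = 55.88°.

55.9°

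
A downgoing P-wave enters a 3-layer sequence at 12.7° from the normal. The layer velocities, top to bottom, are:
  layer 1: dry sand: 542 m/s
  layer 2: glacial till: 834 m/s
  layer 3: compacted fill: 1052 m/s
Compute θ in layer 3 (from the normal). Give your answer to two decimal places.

Snell's law across each interface conserves sin θ / V, so sin θ_3 = V_3·sin θ₁/V₁.
sin θ_3 = 1052 × sin 12.7° / 542 = 0.4267.
θ_3 = arcsin 0.4267 = 25.26°.

25.26°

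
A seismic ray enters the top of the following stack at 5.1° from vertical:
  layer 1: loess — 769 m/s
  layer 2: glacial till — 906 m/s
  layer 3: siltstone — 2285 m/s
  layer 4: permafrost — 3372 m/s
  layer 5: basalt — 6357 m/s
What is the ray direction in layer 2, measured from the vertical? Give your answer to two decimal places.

6.01°

Snell's law across each interface conserves sin θ / V, so sin θ_2 = V_2·sin θ₁/V₁.
sin θ_2 = 906 × sin 5.1° / 769 = 0.1047.
θ_2 = arcsin 0.1047 = 6.01°.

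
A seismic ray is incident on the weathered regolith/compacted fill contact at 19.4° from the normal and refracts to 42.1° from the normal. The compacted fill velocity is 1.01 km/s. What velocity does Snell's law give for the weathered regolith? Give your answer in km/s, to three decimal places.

0.500 km/s

Snell's law: sin 19.4°/V₁ = sin 42.1°/V₂.
V₁ = V₂·sin 19.4°/sin 42.1° = 1.01 × 0.4954 = 0.500 km/s.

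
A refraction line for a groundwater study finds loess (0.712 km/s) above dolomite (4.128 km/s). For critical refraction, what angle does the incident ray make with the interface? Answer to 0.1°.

80.1°

Critical incidence: sin θ_c = V₁/V₂ = 0.712/4.128 = 0.1725.
θ_c = arcsin 0.1725 = 9.93°.
Measured from the interface: 90° − 9.93° = 80.07°.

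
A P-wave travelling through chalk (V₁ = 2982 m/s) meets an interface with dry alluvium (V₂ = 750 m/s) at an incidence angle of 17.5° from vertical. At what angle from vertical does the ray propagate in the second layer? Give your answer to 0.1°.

4.3°

Snell's law: sin θ₂ = (V₂/V₁)·sin θ₁ = (750/2982)·sin 17.5° = 0.0756.
θ₂ = sin⁻¹(0.0756) = 4.34° (from vertical).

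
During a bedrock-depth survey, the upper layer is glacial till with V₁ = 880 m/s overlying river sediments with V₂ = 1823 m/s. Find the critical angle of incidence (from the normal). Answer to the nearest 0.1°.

28.9°

At critical incidence the refracted ray runs along the interface (θ₂ = 90°), so sin θ_c = V₁/V₂.
θ_c = arcsin(880/1823) = arcsin 0.4827 = 28.86°.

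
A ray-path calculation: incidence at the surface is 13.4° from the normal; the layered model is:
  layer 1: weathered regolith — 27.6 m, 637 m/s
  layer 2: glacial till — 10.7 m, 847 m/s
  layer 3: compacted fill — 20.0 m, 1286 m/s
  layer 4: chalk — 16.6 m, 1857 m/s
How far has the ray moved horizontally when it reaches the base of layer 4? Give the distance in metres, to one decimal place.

Apply Snell's law at each interface; in layer i the horizontal offset is hᵢ·tan θᵢ.
Layer 1: θ = 13.40°; offset = 27.6·tan 13.40° = 6.575 m.
Layer 2: sin θ = 847·sin 13.4°/637 = 0.3081, θ = 17.95°; offset = 10.7·tan 17.95° = 3.466 m.
Layer 3: sin θ = 1286·sin 13.4°/637 = 0.4679, θ = 27.90°; offset = 20.0·tan 27.90° = 10.587 m.
Layer 4: sin θ = 1857·sin 13.4°/637 = 0.6756, θ = 42.50°; offset = 16.6·tan 42.50° = 15.211 m.
Summing the layer offsets gives 35.840 m.

35.8 m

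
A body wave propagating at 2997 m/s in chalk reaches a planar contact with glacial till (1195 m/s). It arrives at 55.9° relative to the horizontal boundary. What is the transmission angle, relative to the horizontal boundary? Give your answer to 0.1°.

77.1°

Convert to the normal: θ₁ = 90° − 55.9° = 34.1°.
sin θ₁/V₁ = sin θ₂/V₂ ⇒ sin θ₂ = 1195·sin 34.1°/2997 = 1195·0.5606/2997 = 0.2235.
θ₂ = sin⁻¹(0.2235) = 12.92° (from vertical).
From the interface: 90° − 12.92° = 77.08°.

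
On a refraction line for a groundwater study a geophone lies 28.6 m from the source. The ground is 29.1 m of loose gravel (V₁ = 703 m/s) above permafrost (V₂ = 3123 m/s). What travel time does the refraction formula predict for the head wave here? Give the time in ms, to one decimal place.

θ_c = arcsin(V₁/V₂) = arcsin(703/3123) = 13.01°, cos θ_c = 0.9743.
Intercept time tᵢ = 2h cos θ_c / V₁ = 2·29.1·0.9743/703 = 0.08066 s.
t = x/V₂ + tᵢ = 28.6/3123 + 0.08066 = 0.08982 s.

89.8 ms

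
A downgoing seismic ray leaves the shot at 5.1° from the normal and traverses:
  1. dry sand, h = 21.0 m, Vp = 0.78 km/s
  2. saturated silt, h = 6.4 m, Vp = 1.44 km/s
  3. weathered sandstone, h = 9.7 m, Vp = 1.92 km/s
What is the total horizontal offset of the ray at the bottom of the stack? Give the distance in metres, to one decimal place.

5.1 m

Ray parameter p = sin 5.1° / 0.78 km/s = 1.1397e-01 s/km.
Layer 1: θ = 5.10°; offset = 21.0·tan 5.10° = 1.874 m.
Layer 2: sin θ = p·1.44 = 0.1641 → θ = 9.45°; offset = 6.4·tan 9.45° = 1.065 m.
Layer 3: sin θ = p·1.92 = 0.2188 → θ = 12.64°; offset = 9.7·tan 12.64° = 2.175 m.
Σ offsets = 5.114 m.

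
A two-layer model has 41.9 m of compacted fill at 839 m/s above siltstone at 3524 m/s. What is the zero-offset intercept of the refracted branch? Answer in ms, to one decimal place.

θ_c = arcsin(V₁/V₂) = arcsin(839/3524) = 13.77°; cos θ_c = 0.9712.
tᵢ = 2h·cos θ_c / V₁ = 2·41.9·0.9712 / 839 = 0.09701 s.

97.0 ms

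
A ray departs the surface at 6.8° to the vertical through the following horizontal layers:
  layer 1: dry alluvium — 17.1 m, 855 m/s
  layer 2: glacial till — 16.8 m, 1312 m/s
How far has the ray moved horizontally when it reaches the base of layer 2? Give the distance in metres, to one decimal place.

5.1 m

p = sin θ₁/V₁ = sin 6.8°/855 = 1.3848e-04 s/m is conserved through the stack.
Layer 1: θ = 6.80°; offset = 17.1·tan 6.80° = 2.039 m.
Layer 2: sin θ = p·1312 = 0.1817 → θ = 10.47°; offset = 16.8·tan 10.47° = 3.104 m.
Total horizontal offset = 5.143 m.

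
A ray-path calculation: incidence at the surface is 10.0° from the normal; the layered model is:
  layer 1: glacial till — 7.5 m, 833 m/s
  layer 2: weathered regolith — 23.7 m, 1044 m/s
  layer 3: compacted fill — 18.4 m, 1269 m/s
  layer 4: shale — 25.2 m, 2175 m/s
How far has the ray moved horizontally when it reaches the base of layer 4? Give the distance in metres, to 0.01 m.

24.47 m

Apply Snell's law at each interface; in layer i the horizontal offset is hᵢ·tan θᵢ.
Layer 1: θ = 10.00°; offset = 7.5·tan 10.00° = 1.3225 m.
Layer 2: sin θ = 1044·sin 10.0°/833 = 0.2176, θ = 12.57°; offset = 23.7·tan 12.57° = 5.2846 m.
Layer 3: sin θ = 1269·sin 10.0°/833 = 0.2645, θ = 15.34°; offset = 18.4·tan 15.34° = 5.0473 m.
Layer 4: sin θ = 2175·sin 10.0°/833 = 0.4534, θ = 26.96°; offset = 25.2·tan 26.96° = 12.8191 m.
Total horizontal offset = 24.4735 m.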